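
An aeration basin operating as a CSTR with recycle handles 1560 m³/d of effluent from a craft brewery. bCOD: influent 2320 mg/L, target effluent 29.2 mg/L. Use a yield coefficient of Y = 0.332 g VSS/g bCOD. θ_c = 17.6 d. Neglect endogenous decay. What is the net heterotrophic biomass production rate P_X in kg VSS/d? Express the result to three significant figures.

P_X ≈ 1190 kg VSS/d

No decay correction is needed, so Y_obs = Y = 0.332.
Mass of bCOD removed per day: Q(S₀ − S) = 1560 × 2291 g/m³ = 3574 kg/d.
So the net sludge growth is P_X = 0.3320 × 3574 = 1186 kg VSS/d.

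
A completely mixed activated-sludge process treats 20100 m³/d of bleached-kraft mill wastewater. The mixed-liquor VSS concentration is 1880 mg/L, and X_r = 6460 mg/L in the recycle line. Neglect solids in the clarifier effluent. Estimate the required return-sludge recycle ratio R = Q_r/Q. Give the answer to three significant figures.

R ≈ 0.410

Solids balance on the clarifier gives (1+R)X = R·X_r, so R = X/(X_r − X) = 1880 / (6460 − 1880) = 0.4105.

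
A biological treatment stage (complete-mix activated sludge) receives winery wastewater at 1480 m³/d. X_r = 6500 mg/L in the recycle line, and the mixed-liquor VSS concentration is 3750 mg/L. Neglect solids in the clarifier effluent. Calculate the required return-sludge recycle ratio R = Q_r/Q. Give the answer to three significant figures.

R ≈ 1.36

R = Q_r/Q = X/(X_r − X) = 3750 / (6500 − 3750) = 1.364.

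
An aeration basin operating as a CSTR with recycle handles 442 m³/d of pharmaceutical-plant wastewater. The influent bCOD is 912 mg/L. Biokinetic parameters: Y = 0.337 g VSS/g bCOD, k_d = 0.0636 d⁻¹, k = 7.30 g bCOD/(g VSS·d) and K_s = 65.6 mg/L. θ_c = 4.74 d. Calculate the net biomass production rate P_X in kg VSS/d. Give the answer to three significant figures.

Effluent substrate depends only on kinetics and SRT: S = K_s(1 + k_d θ_c) / [θ_c(Yk − k_d) − 1] = 65.6 × (1 + 0.0636 × 4.74) / [4.74 × (0.337 × 7.30 − 0.0636) − 1] = 85.38 / 10.36 = 8.241 mg/L.
The observed yield is Y_obs = Y/(1 + k_d·θ_c) = 0.337 / (1 + 0.0636 × 4.74) = 0.337 / 1.301 = 0.2589 g VSS per g bCOD removed.
ΔS = 912 − 8.24 = 903.8 mg/L, so the substrate removal rate is 442 × 903.8/1000 = 399.5 kg bCOD/d.
P_X = Y_obs · Q(S₀ − S) = 0.2589 × 399.5 = 103.4 kg VSS/d.

P_X ≈ 103 kg VSS/d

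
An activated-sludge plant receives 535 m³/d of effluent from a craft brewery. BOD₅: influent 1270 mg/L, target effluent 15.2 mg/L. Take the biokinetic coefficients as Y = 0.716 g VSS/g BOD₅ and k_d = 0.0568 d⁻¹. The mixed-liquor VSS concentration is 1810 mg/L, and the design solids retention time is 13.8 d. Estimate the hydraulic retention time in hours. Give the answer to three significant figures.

τ ≈ 92.2 h

Steady-state biomass mass balance: V·X·(1 + k_d·θ_c) = Y·Q·(S₀ − S)·θ_c, so V = 0.716 × 535 × (1270 − 15.2) × 13.8 / [1810 × (1 + 0.0568 × 13.8)] = 6.63×10^6 / 3229 = 2054 m³.
Hydraulic retention time τ = V/Q = 2054 / 535 = 3.840 d = 92.16 h.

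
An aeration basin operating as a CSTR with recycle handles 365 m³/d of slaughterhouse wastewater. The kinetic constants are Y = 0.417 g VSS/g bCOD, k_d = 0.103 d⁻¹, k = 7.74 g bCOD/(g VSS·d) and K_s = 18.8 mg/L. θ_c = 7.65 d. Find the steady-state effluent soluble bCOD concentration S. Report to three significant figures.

From the Monod/SRT balance for a CMAS, S = K_s·(1+k_d θ_c)/[θ_c·(Y k − k_d) − 1] = 18.8 × (1 + 0.103 × 7.65) / [7.65 × (0.417 × 7.74 − 0.103) − 1] = 33.61 / 22.90 = 1.468 mg/L.

S ≈ 1.47 mg/L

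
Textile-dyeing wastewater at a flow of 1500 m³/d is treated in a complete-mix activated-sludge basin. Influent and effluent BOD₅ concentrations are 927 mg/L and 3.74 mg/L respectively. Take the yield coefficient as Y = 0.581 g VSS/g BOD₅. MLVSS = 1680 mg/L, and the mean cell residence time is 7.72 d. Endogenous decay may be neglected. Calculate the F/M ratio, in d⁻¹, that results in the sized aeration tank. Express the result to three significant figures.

F/M ≈ 0.224 d⁻¹

V·X = Y·Q·ΔS·θ_c gives V = 0.581 × 1500 × (927 − 3.74) × 7.72 / 1680 = 3697 m³.
Food-to-microorganism ratio F/M = Q S₀ / (V X) = 1500 × 927 / (3697 × 1680) = 0.2239 d⁻¹.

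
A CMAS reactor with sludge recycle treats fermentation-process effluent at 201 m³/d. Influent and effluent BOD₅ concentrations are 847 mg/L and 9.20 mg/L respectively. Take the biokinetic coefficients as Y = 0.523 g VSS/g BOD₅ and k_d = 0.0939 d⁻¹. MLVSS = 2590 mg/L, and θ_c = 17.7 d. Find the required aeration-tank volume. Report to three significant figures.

V ≈ 226 m³

From the SRT design equation V = Y Q (S₀−S) θ_c / [X (1 + k_d θ_c)] = 0.523 × 201 × (847 − 9.20) × 17.7 / [2590 × (1 + 0.0939 × 17.7)] = 1.56×10^6 / 6895 = 226.1 m³.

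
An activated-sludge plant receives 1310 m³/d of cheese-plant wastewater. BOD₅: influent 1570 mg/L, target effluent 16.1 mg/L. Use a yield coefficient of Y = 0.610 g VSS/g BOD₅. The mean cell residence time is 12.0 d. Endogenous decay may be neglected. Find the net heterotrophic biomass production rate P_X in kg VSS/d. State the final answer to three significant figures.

No decay correction is needed, so Y_obs = Y = 0.610.
Q·(S₀ − S) = 1310 × (1570 − 16.1) × 10⁻³ = 2036 kg/d removed.
So the net sludge growth is P_X = 0.6100 × 2036 = 1242 kg VSS/d.

P_X ≈ 1240 kg VSS/d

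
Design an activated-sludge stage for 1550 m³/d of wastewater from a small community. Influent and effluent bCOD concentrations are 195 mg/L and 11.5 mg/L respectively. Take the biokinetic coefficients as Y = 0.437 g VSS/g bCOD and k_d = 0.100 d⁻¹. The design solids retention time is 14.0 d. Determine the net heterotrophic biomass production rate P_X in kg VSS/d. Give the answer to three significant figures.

Observed yield with endogenous decay: Y_obs = Y / (1 + k_d·θ_c) = 0.437 / (1 + 0.100 × 14.0) = 0.437 / 2.400 = 0.1821 g VSS/g bCOD.
ΔS = 195 − 11.5 = 183.5 mg/L, so the substrate removal rate is 1550 × 183.5/1000 = 284.4 kg bCOD/d.
P_X = Y_obs · Q(S₀ − S) = 0.1821 × 284.4 = 51.79 kg VSS/d.

P_X ≈ 51.8 kg VSS/d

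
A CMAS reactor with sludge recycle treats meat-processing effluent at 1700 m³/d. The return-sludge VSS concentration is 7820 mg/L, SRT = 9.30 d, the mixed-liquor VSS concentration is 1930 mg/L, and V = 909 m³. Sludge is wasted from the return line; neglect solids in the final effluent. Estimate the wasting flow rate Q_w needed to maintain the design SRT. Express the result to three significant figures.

Q_w ≈ 24.1 m³/d

Q_w = (V·X)/(θ_c X_r) = 909.0 × 1930 / (9.30 × 7820) = 24.12 m³/d.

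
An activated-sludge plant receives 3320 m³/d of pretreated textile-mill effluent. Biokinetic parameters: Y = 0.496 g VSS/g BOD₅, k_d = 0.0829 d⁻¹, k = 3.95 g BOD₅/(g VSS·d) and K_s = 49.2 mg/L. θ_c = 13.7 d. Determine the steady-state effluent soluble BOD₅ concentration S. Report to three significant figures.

S ≈ 4.25 mg/L

Effluent substrate depends only on kinetics and SRT: S = K_s(1 + k_d θ_c) / [θ_c(Yk − k_d) − 1] = 49.2 × (1 + 0.0829 × 13.7) / [13.7 × (0.496 × 3.95 − 0.0829) − 1] = 105.1 / 24.71 = 4.253 mg/L.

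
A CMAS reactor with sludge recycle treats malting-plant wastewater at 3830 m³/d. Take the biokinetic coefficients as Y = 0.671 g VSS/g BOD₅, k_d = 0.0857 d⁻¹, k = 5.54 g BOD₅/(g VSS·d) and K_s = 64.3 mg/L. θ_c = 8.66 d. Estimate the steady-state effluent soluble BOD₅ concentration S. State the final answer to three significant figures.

S ≈ 3.68 mg/L

For a completely mixed reactor with recycle the Lawrence–McCarty relation gives S = K_s·(1 + k_d·θ_c) / [θ_c·(Y·k − k_d) − 1] = 64.3 × (1 + 0.0857 × 8.66) / [8.66 × (0.671 × 5.54 − 0.0857) − 1] = 112.0 / 30.45 = 3.679 mg/L.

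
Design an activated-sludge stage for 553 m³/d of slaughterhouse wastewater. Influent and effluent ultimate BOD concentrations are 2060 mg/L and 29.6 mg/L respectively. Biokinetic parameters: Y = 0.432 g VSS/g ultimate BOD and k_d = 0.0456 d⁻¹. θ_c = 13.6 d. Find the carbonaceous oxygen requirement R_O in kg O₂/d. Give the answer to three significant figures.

Observed yield with endogenous decay: Y_obs = Y / (1 + k_d·θ_c) = 0.432 / (1 + 0.0456 × 13.6) = 0.432 / 1.620 = 0.2666 g VSS/g ultimate BOD.
Substrate removed = Q·(S₀ − S) = 553 m³/d × (2060 − 29.6) g/m³ = 1.12×10^6 g/d = 1123 kg/d.
Biomass synthesised: P_X = Y_obs × 1123 = 299.4 kg VSS/d.
R_O = Q·ΔS − 1.42 P_X = 1123 − 425.1 = 697.7 kg O₂/d.

R_O ≈ 698 kg O₂/d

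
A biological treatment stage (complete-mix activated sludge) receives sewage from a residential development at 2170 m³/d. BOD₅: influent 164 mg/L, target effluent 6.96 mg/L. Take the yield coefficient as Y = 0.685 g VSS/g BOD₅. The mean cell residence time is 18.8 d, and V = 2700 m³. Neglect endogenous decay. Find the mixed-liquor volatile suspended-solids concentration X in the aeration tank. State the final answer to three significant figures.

X ≈ 1630 mg/L

Without decay, X = Y Q (S₀−S) θ_c / V = 0.685 × 2170 × (164 − 6.96) × 18.8 / 2700 = 1625 mg/L.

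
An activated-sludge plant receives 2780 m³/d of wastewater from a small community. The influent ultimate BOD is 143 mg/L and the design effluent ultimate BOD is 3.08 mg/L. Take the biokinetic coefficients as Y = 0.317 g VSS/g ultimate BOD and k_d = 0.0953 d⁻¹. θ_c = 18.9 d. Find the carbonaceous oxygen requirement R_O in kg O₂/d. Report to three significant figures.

Y_obs = Y / (1 + k_d θ_c) = 0.317 / (1 + 0.0953 × 18.9) = 0.317 / 2.801 = 0.1132.
Mass of ultimate BOD removed per day: Q(S₀ − S) = 2780 × 139.9 g/m³ = 389.0 kg/d.
Net sludge production P_X = 0.1132 × 389.0 = 44.02 kg VSS/d.
R_O = Q·ΔS − 1.42 P_X = 389.0 − 62.51 = 326.5 kg O₂/d.

R_O ≈ 326 kg O₂/d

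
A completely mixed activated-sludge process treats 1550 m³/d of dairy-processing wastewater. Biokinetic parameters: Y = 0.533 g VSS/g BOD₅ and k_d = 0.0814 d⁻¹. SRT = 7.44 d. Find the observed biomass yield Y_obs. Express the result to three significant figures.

Y_obs ≈ 0.332 g VSS/g BOD₅

Correct the yield for decay: Y_obs = Y/(1 + k_d θ_c) = 0.533 / (1 + 0.0814 × 7.44) = 0.533 / 1.606 = 0.3320.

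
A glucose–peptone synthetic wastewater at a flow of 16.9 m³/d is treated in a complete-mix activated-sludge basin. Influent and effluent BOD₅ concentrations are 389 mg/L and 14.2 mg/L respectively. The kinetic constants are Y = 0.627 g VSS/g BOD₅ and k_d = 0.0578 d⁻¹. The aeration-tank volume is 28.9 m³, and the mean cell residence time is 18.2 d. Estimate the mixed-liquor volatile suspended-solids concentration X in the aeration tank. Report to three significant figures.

From V·X·(1 + k_d·θ_c) = Y·Q·(S₀ − S)·θ_c: X = 0.627 × 16.9 × (389 − 14.2) × 18.2 / [28.9 × (1 + 0.0578 × 18.2)] = 1219 mg/L.

X ≈ 1220 mg/L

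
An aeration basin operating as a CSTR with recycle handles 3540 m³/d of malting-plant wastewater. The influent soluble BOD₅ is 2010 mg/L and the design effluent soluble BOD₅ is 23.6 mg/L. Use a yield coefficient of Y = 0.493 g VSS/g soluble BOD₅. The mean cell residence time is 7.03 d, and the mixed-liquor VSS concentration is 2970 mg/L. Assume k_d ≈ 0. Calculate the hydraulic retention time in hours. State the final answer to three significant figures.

V·X = Y·Q·ΔS·θ_c gives V = 0.493 × 3540 × (2010 − 23.6) × 7.03 / 2970 = 8206 m³.
Hydraulic retention time τ = V/Q = 8206 / 3540 = 2.318 d = 55.63 h.

τ ≈ 55.6 h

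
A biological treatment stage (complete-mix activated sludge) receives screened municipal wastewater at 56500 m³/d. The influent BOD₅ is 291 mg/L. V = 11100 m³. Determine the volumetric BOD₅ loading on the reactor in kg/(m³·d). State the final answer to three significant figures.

L_v ≈ 1.48 kg BOD₅/(m³·d)

Applied BOD₅ load per unit volume = Q·S₀/V = (56500 × 291/1000)/11100 = 1.481 kg BOD₅·m⁻³·d⁻¹.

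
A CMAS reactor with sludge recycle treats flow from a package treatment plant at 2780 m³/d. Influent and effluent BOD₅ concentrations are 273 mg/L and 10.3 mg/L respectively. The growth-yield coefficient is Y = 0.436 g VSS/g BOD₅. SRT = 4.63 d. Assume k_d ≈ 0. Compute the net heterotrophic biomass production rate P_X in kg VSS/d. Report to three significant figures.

Since k_d ≈ 0, Y_obs = Y = 0.436 g VSS/g BOD₅.
Substrate removed = Q·(S₀ − S) = 2780 m³/d × (273 − 10.3) g/m³ = 7.3×10^5 g/d = 730.3 kg/d.
Net biomass production P_X = Y_obs × Q·(S₀ − S) = 0.4360 × 730.3 = 318.4 kg VSS/d.

P_X ≈ 318 kg VSS/d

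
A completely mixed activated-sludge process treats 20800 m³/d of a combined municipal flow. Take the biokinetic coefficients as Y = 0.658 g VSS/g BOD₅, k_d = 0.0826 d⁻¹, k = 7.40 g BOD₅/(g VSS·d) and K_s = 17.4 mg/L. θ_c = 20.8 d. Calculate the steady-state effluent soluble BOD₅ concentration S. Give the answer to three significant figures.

From the Monod/SRT balance for a CMAS, S = K_s·(1+k_d θ_c)/[θ_c·(Y k − k_d) − 1] = 17.4 × (1 + 0.0826 × 20.8) / [20.8 × (0.658 × 7.40 − 0.0826) − 1] = 47.29 / 98.56 = 0.4798 mg/L.

S ≈ 0.480 mg/L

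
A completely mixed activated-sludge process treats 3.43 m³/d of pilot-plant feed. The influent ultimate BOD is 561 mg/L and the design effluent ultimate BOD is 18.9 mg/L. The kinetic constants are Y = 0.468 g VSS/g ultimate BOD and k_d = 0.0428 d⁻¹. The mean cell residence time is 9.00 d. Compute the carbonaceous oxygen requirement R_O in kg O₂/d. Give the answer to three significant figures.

Observed yield with endogenous decay: Y_obs = Y / (1 + k_d·θ_c) = 0.468 / (1 + 0.0428 × 9.00) = 0.468 / 1.385 = 0.3379 g VSS/g ultimate BOD.
ΔS = 561 − 18.9 = 542.1 mg/L, so the substrate removal rate is 3.43 × 542.1/1000 = 1.859 kg ultimate BOD/d.
Net sludge production P_X = 0.3379 × 1.859 = 0.6282 kg VSS/d.
R_O = Q·(S₀ − S) − 1.42·P_X = 1.859 − 1.42 × 0.6282 = 0.9673 kg O₂/d.

R_O ≈ 0.967 kg O₂/d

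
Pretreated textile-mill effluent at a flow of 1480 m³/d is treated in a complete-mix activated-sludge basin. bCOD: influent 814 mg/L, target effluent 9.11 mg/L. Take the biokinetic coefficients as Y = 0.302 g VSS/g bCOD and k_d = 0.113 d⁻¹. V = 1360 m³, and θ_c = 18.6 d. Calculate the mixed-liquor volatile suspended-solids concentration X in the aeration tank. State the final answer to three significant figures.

Solving the biomass balance for X: X = Y Q (S₀−S) θ_c / [V (1+k_d θ_c)] = 0.302 × 1480 × (814 − 9.11) × 18.6 / [1360 × (1 + 0.113 × 18.6)] = 1586 mg/L.

X ≈ 1590 mg/L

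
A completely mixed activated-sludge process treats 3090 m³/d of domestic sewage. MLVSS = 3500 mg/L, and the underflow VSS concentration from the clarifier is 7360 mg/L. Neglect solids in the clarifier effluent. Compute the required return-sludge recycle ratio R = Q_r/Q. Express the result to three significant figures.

Mass balance around the secondary clarifier (neglecting effluent solids): R = X / (X_r − X) = 3500 / (7360 − 3500) = 0.9067.

R ≈ 0.907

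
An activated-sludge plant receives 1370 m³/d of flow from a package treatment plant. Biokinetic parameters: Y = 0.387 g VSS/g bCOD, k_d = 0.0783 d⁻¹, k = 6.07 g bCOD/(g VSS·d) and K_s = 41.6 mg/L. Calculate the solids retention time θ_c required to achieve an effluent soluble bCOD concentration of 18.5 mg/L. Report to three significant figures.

θ_c ≈ 1.55 d

At the target effluent, Y k S/(K_s+S) = 0.387×6.07×18.5/60.10 = 0.7231 d⁻¹.
1/θ_c = 0.7231 − 0.0783 = 0.6448 d⁻¹, so θ_c = 1.551 d.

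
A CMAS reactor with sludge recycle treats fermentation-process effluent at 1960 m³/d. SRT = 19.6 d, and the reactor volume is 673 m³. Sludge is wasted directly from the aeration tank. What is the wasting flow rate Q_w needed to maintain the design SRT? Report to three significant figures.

Q_w ≈ 34.3 m³/d

For wasting at MLVSS concentration, Q_w = V/θ_c = 673.0/19.6 = 34.34 m³/d.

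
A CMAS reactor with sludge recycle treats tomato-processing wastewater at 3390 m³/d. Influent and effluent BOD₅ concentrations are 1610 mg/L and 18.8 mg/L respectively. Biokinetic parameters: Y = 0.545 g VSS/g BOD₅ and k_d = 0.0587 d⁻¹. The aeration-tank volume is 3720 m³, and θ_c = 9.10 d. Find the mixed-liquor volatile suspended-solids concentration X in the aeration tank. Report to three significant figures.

From V·X·(1 + k_d·θ_c) = Y·Q·(S₀ − S)·θ_c: X = 0.545 × 3390 × (1610 − 18.8) × 9.10 / [3720 × (1 + 0.0587 × 9.10)] = 4688 mg/L.

X ≈ 4690 mg/L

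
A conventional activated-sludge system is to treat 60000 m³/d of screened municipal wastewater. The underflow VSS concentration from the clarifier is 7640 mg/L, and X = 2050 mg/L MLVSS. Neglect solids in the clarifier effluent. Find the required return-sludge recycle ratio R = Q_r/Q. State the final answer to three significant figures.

R ≈ 0.367

Solids balance on the clarifier gives (1+R)X = R·X_r, so R = X/(X_r − X) = 2050 / (7640 − 2050) = 0.3667.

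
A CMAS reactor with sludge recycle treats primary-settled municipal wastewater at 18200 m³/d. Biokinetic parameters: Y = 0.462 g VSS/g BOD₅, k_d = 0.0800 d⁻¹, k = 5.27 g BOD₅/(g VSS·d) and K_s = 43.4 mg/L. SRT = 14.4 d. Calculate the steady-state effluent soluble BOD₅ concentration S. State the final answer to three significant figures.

S ≈ 2.84 mg/L

Effluent substrate depends only on kinetics and SRT: S = K_s(1 + k_d θ_c) / [θ_c(Yk − k_d) − 1] = 43.4 × (1 + 0.0800 × 14.4) / [14.4 × (0.462 × 5.27 − 0.0800) − 1] = 93.40 / 32.91 = 2.838 mg/L.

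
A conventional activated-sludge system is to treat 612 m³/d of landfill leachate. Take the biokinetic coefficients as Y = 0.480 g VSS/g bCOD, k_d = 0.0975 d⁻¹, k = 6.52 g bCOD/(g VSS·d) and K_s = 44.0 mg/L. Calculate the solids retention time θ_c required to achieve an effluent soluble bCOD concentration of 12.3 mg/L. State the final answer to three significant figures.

From 1/θ_c = Y·k·S/(K_s + S) − k_d: Y·k·S/(K_s+S) = 0.480 × 6.52 × 12.3 / (44.0 + 12.3) = 0.6837 d⁻¹.
1/θ_c = 0.6837 − 0.0975 = 0.5862 d⁻¹, so θ_c = 1.706 d.

θ_c ≈ 1.71 d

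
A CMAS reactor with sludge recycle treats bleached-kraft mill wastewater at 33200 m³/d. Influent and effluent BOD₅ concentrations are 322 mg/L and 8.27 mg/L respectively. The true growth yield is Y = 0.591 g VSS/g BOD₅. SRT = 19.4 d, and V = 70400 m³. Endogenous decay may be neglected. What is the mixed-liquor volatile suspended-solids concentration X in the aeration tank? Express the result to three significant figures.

X ≈ 1700 mg/L

From V·X = Y·Q·(S₀ − S)·θ_c (decay neglected): X = 0.591 × 33200 × (322 − 8.27) × 19.4 / 70400 = 1696 mg/L.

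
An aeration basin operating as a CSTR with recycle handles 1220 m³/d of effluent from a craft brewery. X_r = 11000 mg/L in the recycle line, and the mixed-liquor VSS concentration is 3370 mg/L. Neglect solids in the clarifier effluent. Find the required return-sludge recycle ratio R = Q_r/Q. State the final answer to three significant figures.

R ≈ 0.442

R = Q_r/Q = X/(X_r − X) = 3370 / (11000 − 3370) = 0.4417.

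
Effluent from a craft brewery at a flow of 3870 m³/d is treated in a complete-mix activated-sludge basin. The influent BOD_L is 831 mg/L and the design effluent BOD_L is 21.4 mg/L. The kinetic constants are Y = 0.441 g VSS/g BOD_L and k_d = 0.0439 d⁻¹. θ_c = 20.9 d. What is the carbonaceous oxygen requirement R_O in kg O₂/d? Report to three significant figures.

R_O ≈ 2110 kg O₂/d

Correct the yield for decay: Y_obs = Y/(1 + k_d θ_c) = 0.441 / (1 + 0.0439 × 20.9) = 0.441 / 1.918 = 0.2300.
Mass of BOD_L removed per day: Q(S₀ − S) = 3870 × 809.6 g/m³ = 3133 kg/d.
P_X = Y_obs·Q·(S₀ − S) = 0.2300 × 3133 = 720.6 kg VSS/d.
R_O = Q·(S₀ − S) − 1.42·P_X = 3133 − 1.42 × 720.6 = 2110 kg O₂/d.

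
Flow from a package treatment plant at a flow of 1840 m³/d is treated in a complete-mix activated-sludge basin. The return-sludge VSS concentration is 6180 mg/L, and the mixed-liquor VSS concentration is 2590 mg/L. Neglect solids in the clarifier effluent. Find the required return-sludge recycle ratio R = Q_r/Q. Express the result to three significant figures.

R = Q_r/Q = X/(X_r − X) = 2590 / (6180 − 2590) = 0.7214.

R ≈ 0.721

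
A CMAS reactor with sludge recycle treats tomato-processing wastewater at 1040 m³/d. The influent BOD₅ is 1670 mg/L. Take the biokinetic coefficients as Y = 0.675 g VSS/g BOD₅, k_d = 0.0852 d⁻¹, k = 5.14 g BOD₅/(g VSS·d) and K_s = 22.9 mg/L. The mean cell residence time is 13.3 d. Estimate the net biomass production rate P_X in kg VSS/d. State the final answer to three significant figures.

P_X ≈ 549 kg VSS/d

For a completely mixed reactor with recycle the Lawrence–McCarty relation gives S = K_s·(1 + k_d·θ_c) / [θ_c·(Y·k − k_d) − 1] = 22.9 × (1 + 0.0852 × 13.3) / [13.3 × (0.675 × 5.14 − 0.0852) − 1] = 48.85 / 44.01 = 1.110 mg/L.
The observed yield is Y_obs = Y/(1 + k_d·θ_c) = 0.675 / (1 + 0.0852 × 13.3) = 0.675 / 2.133 = 0.3164 g VSS per g BOD₅ removed.
ΔS = 1670 − 1.11 = 1669 mg/L, so the substrate removal rate is 1040 × 1669/1000 = 1736 kg BOD₅/d.
P_X = Y_obs · Q(S₀ − S) = 0.3164 × 1736 = 549.2 kg VSS/d.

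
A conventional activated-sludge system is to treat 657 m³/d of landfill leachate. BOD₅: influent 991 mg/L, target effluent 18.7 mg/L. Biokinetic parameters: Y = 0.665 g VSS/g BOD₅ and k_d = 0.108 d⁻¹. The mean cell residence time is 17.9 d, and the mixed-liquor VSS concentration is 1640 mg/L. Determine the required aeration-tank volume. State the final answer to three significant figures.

Rearranging the biomass balance for a CMAS with decay, V = Y·Q·ΔS·θ_c / [X·(1+k_d θ_c)] = 0.665 × 657 × (991 − 18.7) × 17.9 / [1640 × (1 + 0.108 × 17.9)] = 7.6×10^6 / 4810 = 1581 m³.

V ≈ 1580 m³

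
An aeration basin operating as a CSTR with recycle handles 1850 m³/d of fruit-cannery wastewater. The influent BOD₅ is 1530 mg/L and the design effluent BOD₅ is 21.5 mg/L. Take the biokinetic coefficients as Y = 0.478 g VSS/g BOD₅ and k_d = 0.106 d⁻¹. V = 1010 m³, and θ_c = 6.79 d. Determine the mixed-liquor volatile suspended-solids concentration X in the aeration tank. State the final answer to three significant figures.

X ≈ 5210 mg/L

From V·X·(1 + k_d·θ_c) = Y·Q·(S₀ − S)·θ_c: X = 0.478 × 1850 × (1530 − 21.5) × 6.79 / [1010 × (1 + 0.106 × 6.79)] = 5215 mg/L.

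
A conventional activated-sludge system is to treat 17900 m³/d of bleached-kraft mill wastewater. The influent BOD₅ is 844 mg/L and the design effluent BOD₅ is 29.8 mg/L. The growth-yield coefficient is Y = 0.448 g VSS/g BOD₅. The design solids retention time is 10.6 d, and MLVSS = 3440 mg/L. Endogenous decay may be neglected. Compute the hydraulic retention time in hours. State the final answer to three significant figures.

With k_d = 0 the design equation reduces to V = Y Q (S₀−S) θ_c / X = 0.448 × 17900 × (844 − 29.8) × 10.6 / 3440 = 20119 m³.
HRT = V/Q = 20119 m³ / 17900 m³·d⁻¹ = 1.124 d × 24 = 26.98 h.

τ ≈ 27.0 h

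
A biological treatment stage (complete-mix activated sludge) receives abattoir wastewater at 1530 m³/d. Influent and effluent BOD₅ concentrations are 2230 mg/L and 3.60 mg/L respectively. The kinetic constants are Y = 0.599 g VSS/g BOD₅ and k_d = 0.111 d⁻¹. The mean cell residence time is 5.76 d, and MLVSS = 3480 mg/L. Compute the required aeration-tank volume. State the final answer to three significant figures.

V ≈ 2060 m³

Steady-state biomass mass balance: V·X·(1 + k_d·θ_c) = Y·Q·(S₀ − S)·θ_c, so V = 0.599 × 1530 × (2230 − 3.60) × 5.76 / [3480 × (1 + 0.111 × 5.76)] = 1.18×10^7 / 5705 = 2060 m³.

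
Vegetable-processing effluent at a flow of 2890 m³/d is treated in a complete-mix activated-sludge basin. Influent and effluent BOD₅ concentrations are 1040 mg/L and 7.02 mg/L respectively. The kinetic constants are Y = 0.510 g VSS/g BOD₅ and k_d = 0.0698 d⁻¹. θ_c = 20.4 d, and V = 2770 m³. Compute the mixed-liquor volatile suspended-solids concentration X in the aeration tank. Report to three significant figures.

X ≈ 4630 mg/L

Solving the biomass balance for X: X = Y Q (S₀−S) θ_c / [V (1+k_d θ_c)] = 0.510 × 2890 × (1040 − 7.02) × 20.4 / [2770 × (1 + 0.0698 × 20.4)] = 4626 mg/L.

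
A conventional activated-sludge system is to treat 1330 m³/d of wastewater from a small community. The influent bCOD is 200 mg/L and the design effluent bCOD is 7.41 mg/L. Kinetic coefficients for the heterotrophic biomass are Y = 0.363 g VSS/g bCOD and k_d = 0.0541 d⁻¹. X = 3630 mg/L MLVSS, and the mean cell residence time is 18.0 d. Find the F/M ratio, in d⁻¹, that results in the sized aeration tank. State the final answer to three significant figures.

F/M ≈ 0.314 d⁻¹

From the SRT design equation V = Y Q (S₀−S) θ_c / [X (1 + k_d θ_c)] = 0.363 × 1330 × (200 − 7.41) × 18.0 / [3630 × (1 + 0.0541 × 18.0)] = 1.67×10^6 / 7165 = 233.6 m³.
F/M = Q·S₀ / (V·X) = 1330 × 200 / (233.6 × 3630) = 0.3137 g bCOD·(g VSS·d)⁻¹.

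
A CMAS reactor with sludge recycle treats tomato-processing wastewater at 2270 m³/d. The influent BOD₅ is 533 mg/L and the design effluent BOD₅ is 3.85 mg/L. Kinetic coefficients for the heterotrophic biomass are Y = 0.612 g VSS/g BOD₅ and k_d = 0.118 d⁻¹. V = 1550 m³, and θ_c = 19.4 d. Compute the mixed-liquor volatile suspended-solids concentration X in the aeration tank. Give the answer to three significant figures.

From V·X·(1 + k_d·θ_c) = Y·Q·(S₀ − S)·θ_c: X = 0.612 × 2270 × (533 − 3.85) × 19.4 / [1550 × (1 + 0.118 × 19.4)] = 2797 mg/L.

X ≈ 2800 mg/L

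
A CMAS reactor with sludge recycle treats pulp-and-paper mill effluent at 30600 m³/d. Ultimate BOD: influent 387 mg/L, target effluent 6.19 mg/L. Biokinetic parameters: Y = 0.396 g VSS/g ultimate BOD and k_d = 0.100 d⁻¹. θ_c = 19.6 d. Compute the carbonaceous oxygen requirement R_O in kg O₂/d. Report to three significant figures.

Y_obs = Y / (1 + k_d θ_c) = 0.396 / (1 + 0.100 × 19.6) = 0.396 / 2.960 = 0.1338.
Q·(S₀ − S) = 30600 × (387 − 6.19) × 10⁻³ = 11653 kg/d removed.
Net sludge production P_X = 0.1338 × 11653 = 1559 kg VSS/d.
Carbonaceous O₂ demand = substrate oxidised − cell-mass equivalent = 11653 − 1.42 × 1559 = 9439 kg O₂/d.

R_O ≈ 9440 kg O₂/d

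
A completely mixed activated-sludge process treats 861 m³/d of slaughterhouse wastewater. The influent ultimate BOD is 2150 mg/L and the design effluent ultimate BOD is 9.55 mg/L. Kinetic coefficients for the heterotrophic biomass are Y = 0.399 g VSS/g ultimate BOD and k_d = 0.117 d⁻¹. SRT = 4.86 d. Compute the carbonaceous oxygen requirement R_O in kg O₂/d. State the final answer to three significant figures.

R_O ≈ 1180 kg O₂/d

Correct the yield for decay: Y_obs = Y/(1 + k_d θ_c) = 0.399 / (1 + 0.117 × 4.86) = 0.399 / 1.569 = 0.2544.
Substrate removed = Q·(S₀ − S) = 861 m³/d × (2150 − 9.55) g/m³ = 1.84×10^6 g/d = 1843 kg/d.
Net sludge production P_X = 0.2544 × 1843 = 468.8 kg VSS/d.
Carbonaceous O₂ demand = substrate oxidised − cell-mass equivalent = 1843 − 1.42 × 468.8 = 1177 kg O₂/d.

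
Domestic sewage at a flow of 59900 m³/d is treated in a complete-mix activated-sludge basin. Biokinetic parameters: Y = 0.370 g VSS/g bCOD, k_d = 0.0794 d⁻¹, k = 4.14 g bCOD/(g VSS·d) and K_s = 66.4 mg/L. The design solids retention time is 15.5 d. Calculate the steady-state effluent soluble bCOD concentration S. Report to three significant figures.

S ≈ 6.89 mg/L

Effluent substrate depends only on kinetics and SRT: S = K_s(1 + k_d θ_c) / [θ_c(Yk − k_d) − 1] = 66.4 × (1 + 0.0794 × 15.5) / [15.5 × (0.370 × 4.14 − 0.0794) − 1] = 148.1 / 21.51 = 6.885 mg/L.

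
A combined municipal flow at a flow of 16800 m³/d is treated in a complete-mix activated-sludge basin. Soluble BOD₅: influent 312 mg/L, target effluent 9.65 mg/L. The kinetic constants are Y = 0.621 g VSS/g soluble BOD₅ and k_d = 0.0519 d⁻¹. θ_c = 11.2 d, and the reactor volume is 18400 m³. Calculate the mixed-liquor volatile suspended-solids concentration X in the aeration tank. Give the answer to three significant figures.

X = Y·Q·ΔS·θ_c / [V·(1 + k_d θ_c)] = 0.621 × 16800 × (312 − 9.65) × 11.2 / [18400 × (1 + 0.0519 × 11.2)] = 1214 mg/L.

X ≈ 1210 mg/L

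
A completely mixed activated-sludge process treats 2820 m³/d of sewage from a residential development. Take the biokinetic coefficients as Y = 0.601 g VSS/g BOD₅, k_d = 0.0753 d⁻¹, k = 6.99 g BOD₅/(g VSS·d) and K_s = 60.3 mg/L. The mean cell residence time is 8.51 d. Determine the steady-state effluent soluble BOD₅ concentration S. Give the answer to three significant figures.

S ≈ 2.90 mg/L

Effluent substrate depends only on kinetics and SRT: S = K_s(1 + k_d θ_c) / [θ_c(Yk − k_d) − 1] = 60.3 × (1 + 0.0753 × 8.51) / [8.51 × (0.601 × 6.99 − 0.0753) − 1] = 98.94 / 34.11 = 2.901 mg/L.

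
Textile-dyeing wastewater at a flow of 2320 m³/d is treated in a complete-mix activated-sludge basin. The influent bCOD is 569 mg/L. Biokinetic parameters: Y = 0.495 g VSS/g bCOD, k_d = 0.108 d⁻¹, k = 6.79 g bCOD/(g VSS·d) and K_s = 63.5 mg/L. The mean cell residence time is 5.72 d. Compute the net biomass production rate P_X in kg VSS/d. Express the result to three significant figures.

For a completely mixed reactor with recycle the Lawrence–McCarty relation gives S = K_s·(1 + k_d·θ_c) / [θ_c·(Y·k − k_d) − 1] = 63.5 × (1 + 0.108 × 5.72) / [5.72 × (0.495 × 6.79 − 0.108) − 1] = 102.7 / 17.61 = 5.834 mg/L.
The observed yield is Y_obs = Y/(1 + k_d·θ_c) = 0.495 / (1 + 0.108 × 5.72) = 0.495 / 1.618 = 0.3060 g VSS per g bCOD removed.
Q·(S₀ − S) = 2320 × (569 − 5.83) × 10⁻³ = 1307 kg/d removed.
So the net sludge growth is P_X = 0.3060 × 1307 = 399.8 kg VSS/d.

P_X ≈ 400 kg VSS/d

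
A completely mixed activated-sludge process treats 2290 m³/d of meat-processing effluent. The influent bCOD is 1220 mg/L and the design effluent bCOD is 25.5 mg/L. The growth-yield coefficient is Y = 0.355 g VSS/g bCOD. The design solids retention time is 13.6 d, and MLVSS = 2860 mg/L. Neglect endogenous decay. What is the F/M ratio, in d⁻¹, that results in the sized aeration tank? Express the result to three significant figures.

Biomass mass balance (decay neglected): V·X = Y·Q·(S₀ − S)·θ_c, so V = 0.355 × 2290 × (1220 − 25.5) × 13.6 / 2860 = 4618 m³.
Food-to-microorganism ratio F/M = Q S₀ / (V X) = 2290 × 1220 / (4618 × 2860) = 0.2115 d⁻¹.

F/M ≈ 0.212 d⁻¹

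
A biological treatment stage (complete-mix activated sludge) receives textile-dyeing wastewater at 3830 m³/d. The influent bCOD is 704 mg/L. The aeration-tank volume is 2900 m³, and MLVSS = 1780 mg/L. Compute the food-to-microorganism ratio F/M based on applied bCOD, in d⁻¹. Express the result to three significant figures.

F/M ≈ 0.522 d⁻¹

F/M = Q·S₀ / (V·X) = 3830 × 704 / (2900 × 1780) = 0.5223 g bCOD·(g VSS·d)⁻¹.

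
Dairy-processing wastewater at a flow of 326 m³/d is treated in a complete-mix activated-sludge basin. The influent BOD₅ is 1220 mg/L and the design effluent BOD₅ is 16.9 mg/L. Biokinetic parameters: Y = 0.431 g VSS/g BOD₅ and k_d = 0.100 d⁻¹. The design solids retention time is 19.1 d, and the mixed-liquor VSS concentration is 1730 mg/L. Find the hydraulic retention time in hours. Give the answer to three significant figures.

τ ≈ 47.2 h

Rearranging the biomass balance for a CMAS with decay, V = Y·Q·ΔS·θ_c / [X·(1+k_d θ_c)] = 0.431 × 326 × (1220 − 16.9) × 19.1 / [1730 × (1 + 0.100 × 19.1)] = 3.23×10^6 / 5034 = 641.3 m³.
Hydraulic retention time τ = V/Q = 641.3 / 326 = 1.967 d = 47.22 h.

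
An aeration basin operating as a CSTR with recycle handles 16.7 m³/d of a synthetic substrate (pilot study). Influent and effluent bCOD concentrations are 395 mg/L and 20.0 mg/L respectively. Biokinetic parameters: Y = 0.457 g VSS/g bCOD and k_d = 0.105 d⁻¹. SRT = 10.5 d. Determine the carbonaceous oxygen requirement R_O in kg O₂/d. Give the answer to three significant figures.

R_O ≈ 4.33 kg O₂/d

Observed yield with endogenous decay: Y_obs = Y / (1 + k_d·θ_c) = 0.457 / (1 + 0.105 × 10.5) = 0.457 / 2.103 = 0.2174 g VSS/g bCOD.
Substrate removed = Q·(S₀ − S) = 16.7 m³/d × (395 − 20.0) g/m³ = 6.26×10^3 g/d = 6.263 kg/d.
P_X = Y_obs·Q·(S₀ − S) = 0.2174 × 6.263 = 1.361 kg VSS/d.
R_O = Q·(S₀ − S) − 1.42·P_X = 6.263 − 1.42 × 1.361 = 4.330 kg O₂/d.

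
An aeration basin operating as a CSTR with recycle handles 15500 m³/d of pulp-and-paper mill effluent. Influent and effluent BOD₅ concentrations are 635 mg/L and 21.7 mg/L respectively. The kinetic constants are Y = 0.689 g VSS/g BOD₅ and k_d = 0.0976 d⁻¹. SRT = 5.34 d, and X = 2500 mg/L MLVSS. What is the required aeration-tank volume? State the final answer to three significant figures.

V ≈ 9200 m³

Steady-state biomass mass balance: V·X·(1 + k_d·θ_c) = Y·Q·(S₀ − S)·θ_c, so V = 0.689 × 15500 × (635 − 21.7) × 5.34 / [2500 × (1 + 0.0976 × 5.34)] = 3.5×10^7 / 3803 = 9197 m³.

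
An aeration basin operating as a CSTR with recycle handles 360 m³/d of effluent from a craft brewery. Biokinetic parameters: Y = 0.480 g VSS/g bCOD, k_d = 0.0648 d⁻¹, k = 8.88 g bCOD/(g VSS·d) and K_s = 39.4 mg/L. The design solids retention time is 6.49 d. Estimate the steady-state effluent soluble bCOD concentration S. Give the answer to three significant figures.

S ≈ 2.13 mg/L

For a completely mixed reactor with recycle the Lawrence–McCarty relation gives S = K_s·(1 + k_d·θ_c) / [θ_c·(Y·k − k_d) − 1] = 39.4 × (1 + 0.0648 × 6.49) / [6.49 × (0.480 × 8.88 − 0.0648) − 1] = 55.97 / 26.24 = 2.133 mg/L.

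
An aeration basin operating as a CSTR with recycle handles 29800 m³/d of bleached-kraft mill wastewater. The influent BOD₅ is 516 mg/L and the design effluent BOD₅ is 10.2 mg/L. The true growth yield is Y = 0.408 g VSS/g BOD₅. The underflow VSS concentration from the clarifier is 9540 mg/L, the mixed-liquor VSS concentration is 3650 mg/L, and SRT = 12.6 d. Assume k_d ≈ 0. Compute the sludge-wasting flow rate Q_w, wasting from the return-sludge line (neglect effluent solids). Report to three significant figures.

With k_d = 0 the design equation reduces to V = Y Q (S₀−S) θ_c / X = 0.408 × 29800 × (516 − 10.2) × 12.6 / 3650 = 21229 m³.
Q_w = (V·X)/(θ_c X_r) = 21229 × 3650 / (12.6 × 9540) = 644.6 m³/d.

Q_w ≈ 645 m³/d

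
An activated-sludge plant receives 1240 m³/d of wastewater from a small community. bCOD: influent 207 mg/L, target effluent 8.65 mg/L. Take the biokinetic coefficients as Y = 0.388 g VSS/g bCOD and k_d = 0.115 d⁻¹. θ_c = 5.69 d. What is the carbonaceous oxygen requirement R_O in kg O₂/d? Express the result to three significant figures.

R_O ≈ 164 kg O₂/d

The observed yield is Y_obs = Y/(1 + k_d·θ_c) = 0.388 / (1 + 0.115 × 5.69) = 0.388 / 1.654 = 0.2345 g VSS per g bCOD removed.
Q·(S₀ − S) = 1240 × (207 − 8.65) × 10⁻³ = 246.0 kg/d removed.
P_X = Y_obs·Q·(S₀ − S) = 0.2345 × 246.0 = 57.68 kg VSS/d.
R_O = Q·ΔS − 1.42 P_X = 246.0 − 81.91 = 164.0 kg O₂/d.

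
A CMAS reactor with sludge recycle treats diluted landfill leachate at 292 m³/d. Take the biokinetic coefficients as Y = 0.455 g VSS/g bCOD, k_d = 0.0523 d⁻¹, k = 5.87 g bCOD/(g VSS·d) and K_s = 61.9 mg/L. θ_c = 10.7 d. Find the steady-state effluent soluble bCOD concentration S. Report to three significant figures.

Effluent substrate depends only on kinetics and SRT: S = K_s(1 + k_d θ_c) / [θ_c(Yk − k_d) − 1] = 61.9 × (1 + 0.0523 × 10.7) / [10.7 × (0.455 × 5.87 − 0.0523) − 1] = 96.54 / 27.02 = 3.573 mg/L.

S ≈ 3.57 mg/L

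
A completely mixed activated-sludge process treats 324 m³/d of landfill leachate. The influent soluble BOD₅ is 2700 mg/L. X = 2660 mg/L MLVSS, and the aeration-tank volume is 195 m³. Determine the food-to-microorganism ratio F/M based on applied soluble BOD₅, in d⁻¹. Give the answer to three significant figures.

F/M = applied load / biomass = Q·S₀/(V·X) = 324 × 2700 / (195.0 × 2660) = 1.687 d⁻¹.

F/M ≈ 1.69 d⁻¹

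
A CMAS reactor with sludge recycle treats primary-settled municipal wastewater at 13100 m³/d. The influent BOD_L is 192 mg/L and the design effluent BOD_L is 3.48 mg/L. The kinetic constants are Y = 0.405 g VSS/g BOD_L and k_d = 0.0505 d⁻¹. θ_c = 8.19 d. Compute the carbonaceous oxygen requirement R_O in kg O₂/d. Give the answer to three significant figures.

R_O ≈ 1460 kg O₂/d

Observed yield with endogenous decay: Y_obs = Y / (1 + k_d·θ_c) = 0.405 / (1 + 0.0505 × 8.19) = 0.405 / 1.414 = 0.2865 g VSS/g BOD_L.
Mass of BOD_L removed per day: Q(S₀ − S) = 13100 × 188.5 g/m³ = 2470 kg/d.
P_X = Y_obs·Q·(S₀ − S) = 0.2865 × 2470 = 707.6 kg VSS/d.
R_O = Q·(S₀ − S) − 1.42·P_X = 2470 − 1.42 × 707.6 = 1465 kg O₂/d.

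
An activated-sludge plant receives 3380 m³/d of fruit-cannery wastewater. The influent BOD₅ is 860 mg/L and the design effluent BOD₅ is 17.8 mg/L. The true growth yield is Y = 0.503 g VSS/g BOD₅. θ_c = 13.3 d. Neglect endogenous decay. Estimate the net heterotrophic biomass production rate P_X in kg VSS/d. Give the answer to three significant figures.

Since k_d ≈ 0, Y_obs = Y = 0.503 g VSS/g BOD₅.
Q·(S₀ − S) = 3380 × (860 − 17.8) × 10⁻³ = 2847 kg/d removed.
Net biomass production P_X = Y_obs × Q·(S₀ − S) = 0.5030 × 2847 = 1432 kg VSS/d.

P_X ≈ 1430 kg VSS/d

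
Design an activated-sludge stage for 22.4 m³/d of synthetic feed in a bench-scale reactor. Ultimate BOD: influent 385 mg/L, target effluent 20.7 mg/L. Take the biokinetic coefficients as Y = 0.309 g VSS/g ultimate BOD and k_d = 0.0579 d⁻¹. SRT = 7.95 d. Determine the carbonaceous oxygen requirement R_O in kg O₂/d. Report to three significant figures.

R_O ≈ 5.71 kg O₂/d

Observed yield with endogenous decay: Y_obs = Y / (1 + k_d·θ_c) = 0.309 / (1 + 0.0579 × 7.95) = 0.309 / 1.460 = 0.2116 g VSS/g ultimate BOD.
Q·(S₀ − S) = 22.4 × (385 − 20.7) × 10⁻³ = 8.160 kg/d removed.
Biomass synthesised: P_X = Y_obs × 8.160 = 1.727 kg VSS/d.
Carbonaceous O₂ demand = substrate oxidised − cell-mass equivalent = 8.160 − 1.42 × 1.727 = 5.708 kg O₂/d.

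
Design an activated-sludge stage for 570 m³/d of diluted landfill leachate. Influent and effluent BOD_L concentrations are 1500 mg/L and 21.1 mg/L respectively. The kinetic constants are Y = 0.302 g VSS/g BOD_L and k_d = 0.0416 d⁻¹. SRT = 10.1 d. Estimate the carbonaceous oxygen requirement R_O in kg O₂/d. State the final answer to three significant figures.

Observed yield with endogenous decay: Y_obs = Y / (1 + k_d·θ_c) = 0.302 / (1 + 0.0416 × 10.1) = 0.302 / 1.420 = 0.2127 g VSS/g BOD_L.
Mass of BOD_L removed per day: Q(S₀ − S) = 570 × 1479 g/m³ = 843.0 kg/d.
Net sludge production P_X = 0.2127 × 843.0 = 179.3 kg VSS/d.
R_O = Q·ΔS − 1.42 P_X = 843.0 − 254.5 = 588.4 kg O₂/d.

R_O ≈ 588 kg O₂/d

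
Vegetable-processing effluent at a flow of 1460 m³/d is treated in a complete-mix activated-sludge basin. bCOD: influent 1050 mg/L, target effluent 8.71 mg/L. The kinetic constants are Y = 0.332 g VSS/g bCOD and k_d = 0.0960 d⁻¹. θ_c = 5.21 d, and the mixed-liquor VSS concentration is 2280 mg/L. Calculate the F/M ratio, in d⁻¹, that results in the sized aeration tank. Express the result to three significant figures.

Steady-state biomass mass balance: V·X·(1 + k_d·θ_c) = Y·Q·(S₀ − S)·θ_c, so V = 0.332 × 1460 × (1050 − 8.71) × 5.21 / [2280 × (1 + 0.0960 × 5.21)] = 2.63×10^6 / 3420 = 768.8 m³.
F/M = Q·S₀ / (V·X) = 1460 × 1050 / (768.8 × 2280) = 0.8745 g bCOD·(g VSS·d)⁻¹.

F/M ≈ 0.875 d⁻¹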